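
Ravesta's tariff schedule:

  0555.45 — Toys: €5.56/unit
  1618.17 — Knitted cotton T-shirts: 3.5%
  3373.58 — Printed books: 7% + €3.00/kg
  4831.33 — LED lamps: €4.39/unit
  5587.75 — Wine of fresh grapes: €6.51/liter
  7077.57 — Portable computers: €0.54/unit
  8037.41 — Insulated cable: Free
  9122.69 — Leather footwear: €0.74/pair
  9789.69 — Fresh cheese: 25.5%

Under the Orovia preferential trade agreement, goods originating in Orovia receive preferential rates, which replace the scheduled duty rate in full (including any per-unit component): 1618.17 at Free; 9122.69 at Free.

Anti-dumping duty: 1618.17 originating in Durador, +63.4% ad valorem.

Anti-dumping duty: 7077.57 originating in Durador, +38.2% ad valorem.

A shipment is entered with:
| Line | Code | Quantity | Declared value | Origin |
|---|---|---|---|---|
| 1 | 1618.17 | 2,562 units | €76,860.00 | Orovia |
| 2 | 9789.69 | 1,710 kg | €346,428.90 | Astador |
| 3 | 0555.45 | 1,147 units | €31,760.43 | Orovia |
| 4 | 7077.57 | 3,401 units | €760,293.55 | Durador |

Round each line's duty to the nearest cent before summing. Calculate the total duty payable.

€386,985.37

Line 1 (1618.17, Orovia, 2,562 units, €76,860.00):
Base rate for 1618.17 is 3.5%.
Origin Orovia qualifies under the Ravesta–Orovia agreement and 1618.17 is covered: preferential rate Free applies instead.
The additional-duty order on 1618.17 targets Durador, not Orovia; it does not apply.
Duty = €76,860.00 × 0% = €0.00.
Line 2 (9789.69, Astador, 1,710 kg, €346,428.90):
Base rate for 9789.69 is 25.5%.
Duty = €346,428.90 × 25.5% = €88,339.37.
Line 3 (0555.45, Orovia, 1,147 units, €31,760.43):
Base rate for 0555.45 is €5.56/unit.
Origin Orovia is the FTA partner but 0555.45 is not on the preference list; base rate stands.
Duty = 1,147 × €5.56 = €6,377.32.
Line 4 (7077.57, Durador, 3,401 units, €760,293.55):
Base rate for 7077.57 is €0.54/unit.
Additional duty on 7077.57 from Durador: +38.2% ad valorem. Applied ad valorem rate = 38.2%.
Duty = €760,293.55 × 38.2% + 3,401 × €0.54 = €292,268.68.
Total = €0.00 + €88,339.37 + €6,377.32 + €292,268.68 = €386,985.37.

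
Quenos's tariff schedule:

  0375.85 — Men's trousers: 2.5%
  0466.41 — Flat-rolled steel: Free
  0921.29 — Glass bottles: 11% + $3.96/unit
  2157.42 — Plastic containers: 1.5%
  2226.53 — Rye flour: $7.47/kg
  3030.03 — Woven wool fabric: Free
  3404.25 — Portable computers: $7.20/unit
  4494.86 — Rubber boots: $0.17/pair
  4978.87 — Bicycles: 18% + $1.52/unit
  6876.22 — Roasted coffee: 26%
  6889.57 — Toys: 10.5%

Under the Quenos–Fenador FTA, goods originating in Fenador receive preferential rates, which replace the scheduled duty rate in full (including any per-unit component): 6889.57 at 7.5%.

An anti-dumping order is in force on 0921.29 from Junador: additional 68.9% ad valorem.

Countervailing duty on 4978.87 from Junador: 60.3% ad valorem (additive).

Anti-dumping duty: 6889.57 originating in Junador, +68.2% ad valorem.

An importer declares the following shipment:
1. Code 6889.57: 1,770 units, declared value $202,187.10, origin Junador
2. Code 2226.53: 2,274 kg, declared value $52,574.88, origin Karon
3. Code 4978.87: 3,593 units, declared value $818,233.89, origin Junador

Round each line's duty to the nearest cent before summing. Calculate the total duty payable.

$822,246.53

Line 1 (6889.57, Junador, 1,770 units, $202,187.10):
Base rate for 6889.57 is 10.5%.
6889.57 has an FTA preferential rate, but origin Junador is not Fenador; base rate stands.
Additional duty on 6889.57 from Junador: +68.2%. Applied ad valorem rate: 10.5% + 68.2% = 78.7%.
Duty = $202,187.10 × 78.7% = $159,121.25.
Line 2 (2226.53, Karon, 2,274 kg, $52,574.88):
Base rate for 2226.53 is $7.47/kg.
Duty = 2,274 × $7.47 = $16,986.78.
Line 3 (4978.87, Junador, 3,593 units, $818,233.89):
Base rate for 4978.87 is 18% + $1.52/unit.
Additional duty on 4978.87 from Junador: +60.3%. Applied ad valorem rate: 18% + 60.3% = 78.3%.
Duty = $818,233.89 × 78.3% + 3,593 × $1.52 = $646,138.50.
Total = $159,121.25 + $16,986.78 + $646,138.50 = $822,246.53.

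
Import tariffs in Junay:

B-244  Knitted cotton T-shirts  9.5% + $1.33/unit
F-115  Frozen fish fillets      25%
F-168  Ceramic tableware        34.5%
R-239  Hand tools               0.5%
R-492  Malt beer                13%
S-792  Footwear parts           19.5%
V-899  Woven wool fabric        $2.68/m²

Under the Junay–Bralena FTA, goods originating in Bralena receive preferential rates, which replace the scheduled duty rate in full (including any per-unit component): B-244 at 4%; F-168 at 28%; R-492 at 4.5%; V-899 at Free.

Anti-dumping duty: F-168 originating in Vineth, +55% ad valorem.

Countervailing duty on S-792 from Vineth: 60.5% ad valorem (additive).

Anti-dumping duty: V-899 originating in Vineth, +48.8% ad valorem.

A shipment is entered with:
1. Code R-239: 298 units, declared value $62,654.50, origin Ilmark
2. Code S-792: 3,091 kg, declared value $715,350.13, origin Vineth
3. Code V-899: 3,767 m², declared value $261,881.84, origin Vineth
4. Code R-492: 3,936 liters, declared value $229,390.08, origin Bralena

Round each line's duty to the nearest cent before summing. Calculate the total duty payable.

$720,809.82

Line 1 (R-239, Ilmark, 298 units, $62,654.50):
Base rate for R-239 is 0.5%.
Duty = $62,654.50 × 0.5% = $313.27.
Line 2 (S-792, Vineth, 3,091 kg, $715,350.13):
Base rate for S-792 is 19.5%.
Additional duty on S-792 from Vineth: +60.5%. Applied ad valorem rate: 19.5% + 60.5% = 80%.
Duty = $715,350.13 × 80% = $572,280.10.
Line 3 (V-899, Vineth, 3,767 m², $261,881.84):
Base rate for V-899 is $2.68/m².
V-899 has an FTA preferential rate, but origin Vineth is not Bralena; base rate stands.
Additional duty on V-899 from Vineth: +48.8% ad valorem. Applied ad valorem rate = 48.8%.
Duty = $261,881.84 × 48.8% + 3,767 × $2.68 = $137,893.90.
Line 4 (R-492, Bralena, 3,936 liters, $229,390.08):
Base rate for R-492 is 13%.
Origin Bralena qualifies under the Junay–Bralena agreement and R-492 is covered: preferential rate 4.5% applies instead.
Duty = $229,390.08 × 4.5% = $10,322.55.
Total = $313.27 + $572,280.10 + $137,893.90 + $10,322.55 = $720,809.82.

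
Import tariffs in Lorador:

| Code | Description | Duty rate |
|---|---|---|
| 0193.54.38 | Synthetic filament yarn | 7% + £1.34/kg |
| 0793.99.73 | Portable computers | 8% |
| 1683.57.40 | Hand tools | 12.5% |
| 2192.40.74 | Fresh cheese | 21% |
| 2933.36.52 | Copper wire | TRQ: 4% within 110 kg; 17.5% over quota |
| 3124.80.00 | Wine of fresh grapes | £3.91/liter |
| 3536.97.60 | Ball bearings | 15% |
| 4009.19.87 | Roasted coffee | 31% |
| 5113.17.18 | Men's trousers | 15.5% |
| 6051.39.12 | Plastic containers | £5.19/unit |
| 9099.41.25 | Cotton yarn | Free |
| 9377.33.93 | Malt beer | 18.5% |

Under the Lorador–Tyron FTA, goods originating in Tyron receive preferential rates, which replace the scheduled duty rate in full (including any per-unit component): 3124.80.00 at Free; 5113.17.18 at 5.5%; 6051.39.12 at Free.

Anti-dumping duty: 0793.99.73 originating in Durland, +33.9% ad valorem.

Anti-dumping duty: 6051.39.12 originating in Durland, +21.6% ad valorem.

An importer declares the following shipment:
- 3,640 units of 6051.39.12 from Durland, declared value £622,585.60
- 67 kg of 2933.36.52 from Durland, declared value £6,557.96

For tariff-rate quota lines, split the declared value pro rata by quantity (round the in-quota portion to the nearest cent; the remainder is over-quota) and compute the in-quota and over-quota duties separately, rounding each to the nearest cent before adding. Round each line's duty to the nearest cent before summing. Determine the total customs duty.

Line 1 (6051.39.12, Durland, 3,640 units, £622,585.60):
Base rate for 6051.39.12 is £5.19/unit.
6051.39.12 has an FTA preferential rate, but origin Durland is not Tyron; base rate stands.
Additional duty on 6051.39.12 from Durland: +21.6% ad valorem. Applied ad valorem rate = 21.6%.
Duty = £622,585.60 × 21.6% + 3,640 × £5.19 = £153,370.09.
Line 2 (2933.36.52, Durland, 67 kg, £6,557.96):
Code 2933.36.52 is under a tariff-rate quota (threshold 110 kg). Quantity 67 kg is within the quota, so the in-quota rate 4% applies to the full value.
Duty = £6,557.96 × 4% = £262.32.
Total = £153,370.09 + £262.32 = £153,632.41.

£153,632.41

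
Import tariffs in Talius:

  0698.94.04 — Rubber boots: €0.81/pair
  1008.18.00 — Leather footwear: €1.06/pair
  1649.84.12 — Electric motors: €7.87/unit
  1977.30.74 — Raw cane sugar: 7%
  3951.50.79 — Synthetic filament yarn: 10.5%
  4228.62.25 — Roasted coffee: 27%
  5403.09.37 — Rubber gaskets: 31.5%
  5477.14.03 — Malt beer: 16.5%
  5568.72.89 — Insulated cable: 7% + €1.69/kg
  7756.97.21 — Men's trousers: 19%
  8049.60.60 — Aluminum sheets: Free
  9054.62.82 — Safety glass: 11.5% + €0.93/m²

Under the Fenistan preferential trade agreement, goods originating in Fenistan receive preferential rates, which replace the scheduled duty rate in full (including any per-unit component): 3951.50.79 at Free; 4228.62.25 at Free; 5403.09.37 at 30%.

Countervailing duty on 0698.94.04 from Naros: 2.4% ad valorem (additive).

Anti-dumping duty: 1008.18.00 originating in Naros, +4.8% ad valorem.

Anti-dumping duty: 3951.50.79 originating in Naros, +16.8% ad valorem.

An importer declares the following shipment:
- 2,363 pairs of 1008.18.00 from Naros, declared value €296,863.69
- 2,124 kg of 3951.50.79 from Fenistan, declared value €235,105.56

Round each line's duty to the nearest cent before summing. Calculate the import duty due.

€16,754.24

Line 1 (1008.18.00, Naros, 2,363 pairs, €296,863.69):
Base rate for 1008.18.00 is €1.06/pair.
Additional duty on 1008.18.00 from Naros: +4.8% ad valorem. Applied ad valorem rate = 4.8%.
Duty = €296,863.69 × 4.8% + 2,363 × €1.06 = €16,754.24.
Line 2 (3951.50.79, Fenistan, 2,124 kg, €235,105.56):
Base rate for 3951.50.79 is 10.5%.
Origin Fenistan qualifies under the Talius–Fenistan agreement and 3951.50.79 is covered: preferential rate Free applies instead.
The additional-duty order on 3951.50.79 targets Naros, not Fenistan; it does not apply.
Duty = €235,105.56 × 0% = €0.00.
Total = €16,754.24 + €0.00 = €16,754.24.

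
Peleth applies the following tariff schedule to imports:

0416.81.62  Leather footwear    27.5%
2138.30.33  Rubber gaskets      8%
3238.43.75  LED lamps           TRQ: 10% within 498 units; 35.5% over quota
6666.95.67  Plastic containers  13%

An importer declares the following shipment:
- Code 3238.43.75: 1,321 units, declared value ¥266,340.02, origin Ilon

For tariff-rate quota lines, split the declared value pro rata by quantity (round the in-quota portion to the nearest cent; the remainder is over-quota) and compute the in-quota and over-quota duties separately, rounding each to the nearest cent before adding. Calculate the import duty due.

Line 1 (3238.43.75, Ilon, 1,321 units, ¥266,340.02):
Code 3238.43.75 is under a tariff-rate quota (threshold 498 units). In-quota: 498 units at 10%; over-quota: 823 units at 35.5%.
Pro-rata value split: in-quota = ¥266,340.02 × 498/1,321 = ¥100,406.76; over-quota = ¥266,340.02 − ¥100,406.76 = ¥165,933.26.
In-quota duty = ¥100,406.76 × 10% = ¥10,040.68. Over-quota duty = ¥165,933.26 × 35.5% = ¥58,906.31.
Line duty = ¥10,040.68 + ¥58,906.31 = ¥68,946.99.

¥68,946.99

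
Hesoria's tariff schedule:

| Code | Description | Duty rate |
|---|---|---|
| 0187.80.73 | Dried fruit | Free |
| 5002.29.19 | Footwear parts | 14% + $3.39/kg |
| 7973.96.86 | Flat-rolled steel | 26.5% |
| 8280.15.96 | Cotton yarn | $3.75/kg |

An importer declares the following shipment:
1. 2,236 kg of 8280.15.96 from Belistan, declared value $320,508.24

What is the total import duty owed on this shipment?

Line 1 (8280.15.96, Belistan, 2,236 kg, $320,508.24):
Base rate for 8280.15.96 is $3.75/kg.
Duty = 2,236 × $3.75 = $8,385.00.

$8,385.00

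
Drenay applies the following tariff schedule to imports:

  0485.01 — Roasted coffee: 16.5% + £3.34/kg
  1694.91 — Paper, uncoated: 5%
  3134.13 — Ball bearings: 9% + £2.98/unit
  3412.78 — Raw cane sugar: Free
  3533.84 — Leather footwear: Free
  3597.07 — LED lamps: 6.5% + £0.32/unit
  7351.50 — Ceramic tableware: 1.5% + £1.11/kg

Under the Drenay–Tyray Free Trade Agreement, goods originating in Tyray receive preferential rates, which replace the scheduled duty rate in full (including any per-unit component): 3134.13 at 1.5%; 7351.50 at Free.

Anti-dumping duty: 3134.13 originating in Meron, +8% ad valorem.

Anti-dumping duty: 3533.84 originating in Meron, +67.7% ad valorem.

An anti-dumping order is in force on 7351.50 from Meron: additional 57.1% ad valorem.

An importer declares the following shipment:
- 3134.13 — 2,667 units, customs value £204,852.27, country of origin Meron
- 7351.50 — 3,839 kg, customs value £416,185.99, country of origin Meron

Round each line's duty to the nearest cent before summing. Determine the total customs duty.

Line 1 (3134.13, Meron, 2,667 units, £204,852.27):
Base rate for 3134.13 is 9% + £2.98/unit.
3134.13 has an FTA preferential rate, but origin Meron is not Tyray; base rate stands.
Additional duty on 3134.13 from Meron: +8%. Applied ad valorem rate: 9% + 8% = 17%.
Duty = £204,852.27 × 17% + 2,667 × £2.98 = £42,772.55.
Line 2 (7351.50, Meron, 3,839 kg, £416,185.99):
Base rate for 7351.50 is 1.5% + £1.11/kg.
7351.50 has an FTA preferential rate, but origin Meron is not Tyray; base rate stands.
Additional duty on 7351.50 from Meron: +57.1%. Applied ad valorem rate: 1.5% + 57.1% = 58.6%.
Duty = £416,185.99 × 58.6% + 3,839 × £1.11 = £248,146.28.
Total = £42,772.55 + £248,146.28 = £290,918.83.

£290,918.83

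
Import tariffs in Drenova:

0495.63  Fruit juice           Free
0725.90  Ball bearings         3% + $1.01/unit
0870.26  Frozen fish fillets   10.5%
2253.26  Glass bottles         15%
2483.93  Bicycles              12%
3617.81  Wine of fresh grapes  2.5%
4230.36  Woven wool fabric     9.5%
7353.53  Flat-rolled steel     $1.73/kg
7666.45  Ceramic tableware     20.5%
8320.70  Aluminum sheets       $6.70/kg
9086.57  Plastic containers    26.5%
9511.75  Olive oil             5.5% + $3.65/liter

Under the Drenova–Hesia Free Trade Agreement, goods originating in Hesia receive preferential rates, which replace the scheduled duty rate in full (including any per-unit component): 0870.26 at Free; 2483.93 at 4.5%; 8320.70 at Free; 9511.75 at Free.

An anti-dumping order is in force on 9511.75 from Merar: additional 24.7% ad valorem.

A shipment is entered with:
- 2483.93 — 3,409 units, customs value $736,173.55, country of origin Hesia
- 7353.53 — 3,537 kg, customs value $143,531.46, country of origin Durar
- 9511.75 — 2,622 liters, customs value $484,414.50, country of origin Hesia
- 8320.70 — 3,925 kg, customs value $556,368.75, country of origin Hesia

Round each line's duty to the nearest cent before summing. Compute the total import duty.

$39,246.82

Line 1 (2483.93, Hesia, 3,409 units, $736,173.55):
Base rate for 2483.93 is 12%.
Origin Hesia qualifies under the Drenova–Hesia agreement and 2483.93 is covered: preferential rate 4.5% applies instead.
Duty = $736,173.55 × 4.5% = $33,127.81.
Line 2 (7353.53, Durar, 3,537 kg, $143,531.46):
Base rate for 7353.53 is $1.73/kg.
Duty = 3,537 × $1.73 = $6,119.01.
Line 3 (9511.75, Hesia, 2,622 liters, $484,414.50):
Base rate for 9511.75 is 5.5% + $3.65/liter.
Origin Hesia qualifies under the Drenova–Hesia agreement and 9511.75 is covered: preferential rate Free applies instead.
The additional-duty order on 9511.75 targets Merar, not Hesia; it does not apply.
Duty = $484,414.50 × 0% = $0.00.
Line 4 (8320.70, Hesia, 3,925 kg, $556,368.75):
Base rate for 8320.70 is $6.70/kg.
Origin Hesia qualifies under the Drenova–Hesia agreement and 8320.70 is covered: preferential rate Free applies instead.
Duty = $556,368.75 × 0% = $0.00.
Total = $33,127.81 + $6,119.01 + $0.00 + $0.00 = $39,246.82.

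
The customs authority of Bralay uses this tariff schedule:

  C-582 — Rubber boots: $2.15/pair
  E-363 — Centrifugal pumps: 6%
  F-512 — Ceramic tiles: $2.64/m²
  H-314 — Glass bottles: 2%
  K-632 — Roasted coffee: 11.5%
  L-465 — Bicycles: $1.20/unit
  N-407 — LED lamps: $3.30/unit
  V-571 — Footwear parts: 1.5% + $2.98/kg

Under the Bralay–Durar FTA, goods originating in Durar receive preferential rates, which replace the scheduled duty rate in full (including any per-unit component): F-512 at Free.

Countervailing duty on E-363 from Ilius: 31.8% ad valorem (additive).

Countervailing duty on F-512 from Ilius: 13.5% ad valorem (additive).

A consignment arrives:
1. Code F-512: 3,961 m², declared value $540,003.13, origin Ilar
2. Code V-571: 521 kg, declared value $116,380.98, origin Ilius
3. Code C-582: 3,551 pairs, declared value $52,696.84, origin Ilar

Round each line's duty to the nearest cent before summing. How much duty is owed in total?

$21,389.98

Line 1 (F-512, Ilar, 3,961 m², $540,003.13):
Base rate for F-512 is $2.64/m².
F-512 has an FTA preferential rate, but origin Ilar is not Durar; base rate stands.
The additional-duty order on F-512 targets Ilius, not Ilar; it does not apply.
Duty = 3,961 × $2.64 = $10,457.04.
Line 2 (V-571, Ilius, 521 kg, $116,380.98):
Base rate for V-571 is 1.5% + $2.98/kg.
Duty = $116,380.98 × 1.5% + 521 × $2.98 = $3,298.29.
Line 3 (C-582, Ilar, 3,551 pairs, $52,696.84):
Base rate for C-582 is $2.15/pair.
Duty = 3,551 × $2.15 = $7,634.65.
Total = $10,457.04 + $3,298.29 + $7,634.65 = $21,389.98.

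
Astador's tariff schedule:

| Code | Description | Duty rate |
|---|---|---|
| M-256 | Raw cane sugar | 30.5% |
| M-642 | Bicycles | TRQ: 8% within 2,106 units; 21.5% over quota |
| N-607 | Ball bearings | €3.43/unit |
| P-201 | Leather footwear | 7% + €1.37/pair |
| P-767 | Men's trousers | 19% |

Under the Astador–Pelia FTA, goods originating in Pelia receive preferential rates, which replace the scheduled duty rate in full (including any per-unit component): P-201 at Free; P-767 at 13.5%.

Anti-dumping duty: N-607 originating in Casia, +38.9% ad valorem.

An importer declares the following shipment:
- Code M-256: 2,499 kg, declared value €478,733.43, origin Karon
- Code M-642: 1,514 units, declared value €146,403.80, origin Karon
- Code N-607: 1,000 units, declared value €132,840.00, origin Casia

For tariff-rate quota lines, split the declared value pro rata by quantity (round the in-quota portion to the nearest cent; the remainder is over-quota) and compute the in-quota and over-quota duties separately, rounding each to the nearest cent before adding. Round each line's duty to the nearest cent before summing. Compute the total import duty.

€212,830.76

Line 1 (M-256, Karon, 2,499 kg, €478,733.43):
Base rate for M-256 is 30.5%.
Duty = €478,733.43 × 30.5% = €146,013.70.
Line 2 (M-642, Karon, 1,514 units, €146,403.80):
Code M-642 is under a tariff-rate quota (threshold 2,106 units). Quantity 1,514 units is within the quota, so the in-quota rate 8% applies to the full value.
Duty = €146,403.80 × 8% = €11,712.30.
Line 3 (N-607, Casia, 1,000 units, €132,840.00):
Base rate for N-607 is €3.43/unit.
Additional duty on N-607 from Casia: +38.9% ad valorem. Applied ad valorem rate = 38.9%.
Duty = €132,840.00 × 38.9% + 1,000 × €3.43 = €55,104.76.
Total = €146,013.70 + €11,712.30 + €55,104.76 = €212,830.76.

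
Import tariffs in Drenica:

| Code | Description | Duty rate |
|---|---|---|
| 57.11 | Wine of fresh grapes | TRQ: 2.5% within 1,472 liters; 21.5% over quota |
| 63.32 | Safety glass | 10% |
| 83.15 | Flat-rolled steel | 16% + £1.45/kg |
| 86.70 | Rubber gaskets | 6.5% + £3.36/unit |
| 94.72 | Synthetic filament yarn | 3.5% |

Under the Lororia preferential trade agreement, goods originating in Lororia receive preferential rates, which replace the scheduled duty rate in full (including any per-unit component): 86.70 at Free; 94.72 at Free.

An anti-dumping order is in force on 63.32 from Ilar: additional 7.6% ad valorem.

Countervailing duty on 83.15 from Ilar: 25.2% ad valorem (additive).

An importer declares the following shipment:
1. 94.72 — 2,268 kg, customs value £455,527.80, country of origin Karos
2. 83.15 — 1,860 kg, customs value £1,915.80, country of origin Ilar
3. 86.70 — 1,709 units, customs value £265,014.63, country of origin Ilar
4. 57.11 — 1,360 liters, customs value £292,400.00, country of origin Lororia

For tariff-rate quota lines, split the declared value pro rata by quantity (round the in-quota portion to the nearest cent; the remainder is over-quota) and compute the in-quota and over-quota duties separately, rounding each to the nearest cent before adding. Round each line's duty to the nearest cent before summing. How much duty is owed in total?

£49,707.97

Line 1 (94.72, Karos, 2,268 kg, £455,527.80):
Base rate for 94.72 is 3.5%.
94.72 has an FTA preferential rate, but origin Karos is not Lororia; base rate stands.
Duty = £455,527.80 × 3.5% = £15,943.47.
Line 2 (83.15, Ilar, 1,860 kg, £1,915.80):
Base rate for 83.15 is 16% + £1.45/kg.
Additional duty on 83.15 from Ilar: +25.2%. Applied ad valorem rate: 16% + 25.2% = 41.2%.
Duty = £1,915.80 × 41.2% + 1,860 × £1.45 = £3,486.31.
Line 3 (86.70, Ilar, 1,709 units, £265,014.63):
Base rate for 86.70 is 6.5% + £3.36/unit.
86.70 has an FTA preferential rate, but origin Ilar is not Lororia; base rate stands.
Duty = £265,014.63 × 6.5% + 1,709 × £3.36 = £22,968.19.
Line 4 (57.11, Lororia, 1,360 liters, £292,400.00):
Code 57.11 is under a tariff-rate quota (threshold 1,472 liters). Quantity 1,360 liters is within the quota, so the in-quota rate 2.5% applies to the full value.
Duty = £292,400.00 × 2.5% = £7,310.00.
Total = £15,943.47 + £3,486.31 + £22,968.19 + £7,310.00 = £49,707.97.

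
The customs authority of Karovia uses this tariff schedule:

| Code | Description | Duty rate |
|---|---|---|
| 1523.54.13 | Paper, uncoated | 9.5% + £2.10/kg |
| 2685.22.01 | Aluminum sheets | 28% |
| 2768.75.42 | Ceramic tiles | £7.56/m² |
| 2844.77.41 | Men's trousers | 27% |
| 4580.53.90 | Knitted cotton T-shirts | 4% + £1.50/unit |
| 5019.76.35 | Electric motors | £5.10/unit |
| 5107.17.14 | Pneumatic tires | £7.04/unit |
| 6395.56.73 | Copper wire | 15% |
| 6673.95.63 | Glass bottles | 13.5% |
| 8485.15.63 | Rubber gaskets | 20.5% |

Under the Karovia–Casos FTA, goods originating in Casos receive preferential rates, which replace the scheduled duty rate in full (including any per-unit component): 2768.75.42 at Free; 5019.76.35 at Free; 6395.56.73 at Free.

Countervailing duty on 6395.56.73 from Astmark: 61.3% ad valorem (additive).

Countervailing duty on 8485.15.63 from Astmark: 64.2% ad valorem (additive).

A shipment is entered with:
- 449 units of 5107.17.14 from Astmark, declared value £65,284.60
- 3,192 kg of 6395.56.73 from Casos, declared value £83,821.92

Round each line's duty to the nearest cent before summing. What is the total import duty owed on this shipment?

£3,160.96

Line 1 (5107.17.14, Astmark, 449 units, £65,284.60):
Base rate for 5107.17.14 is £7.04/unit.
Duty = 449 × £7.04 = £3,160.96.
Line 2 (6395.56.73, Casos, 3,192 kg, £83,821.92):
Base rate for 6395.56.73 is 15%.
Origin Casos qualifies under the Karovia–Casos agreement and 6395.56.73 is covered: preferential rate Free applies instead.
The additional-duty order on 6395.56.73 targets Astmark, not Casos; it does not apply.
Duty = £83,821.92 × 0% = £0.00.
Total = £3,160.96 + £0.00 = £3,160.96.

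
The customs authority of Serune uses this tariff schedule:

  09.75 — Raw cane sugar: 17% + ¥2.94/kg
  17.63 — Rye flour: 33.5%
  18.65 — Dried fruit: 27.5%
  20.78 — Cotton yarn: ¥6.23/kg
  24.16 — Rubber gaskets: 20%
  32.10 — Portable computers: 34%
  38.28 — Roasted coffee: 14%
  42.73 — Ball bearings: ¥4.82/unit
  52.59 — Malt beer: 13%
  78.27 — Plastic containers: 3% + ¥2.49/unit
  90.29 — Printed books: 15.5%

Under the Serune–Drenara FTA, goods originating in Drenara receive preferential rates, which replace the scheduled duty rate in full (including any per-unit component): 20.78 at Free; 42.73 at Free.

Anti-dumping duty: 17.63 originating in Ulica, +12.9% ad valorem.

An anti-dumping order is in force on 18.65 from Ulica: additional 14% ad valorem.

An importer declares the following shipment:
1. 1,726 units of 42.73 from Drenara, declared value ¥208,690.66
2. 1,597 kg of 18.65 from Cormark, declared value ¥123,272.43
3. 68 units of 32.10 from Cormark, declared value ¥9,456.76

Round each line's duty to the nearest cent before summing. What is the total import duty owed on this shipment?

¥37,115.22

Line 1 (42.73, Drenara, 1,726 units, ¥208,690.66):
Base rate for 42.73 is ¥4.82/unit.
Origin Drenara qualifies under the Serune–Drenara agreement and 42.73 is covered: preferential rate Free applies instead.
Duty = ¥208,690.66 × 0% = ¥0.00.
Line 2 (18.65, Cormark, 1,597 kg, ¥123,272.43):
Base rate for 18.65 is 27.5%.
The additional-duty order on 18.65 targets Ulica, not Cormark; it does not apply.
Duty = ¥123,272.43 × 27.5% = ¥33,899.92.
Line 3 (32.10, Cormark, 68 units, ¥9,456.76):
Base rate for 32.10 is 34%.
Duty = ¥9,456.76 × 34% = ¥3,215.30.
Total = ¥0.00 + ¥33,899.92 + ¥3,215.30 = ¥37,115.22.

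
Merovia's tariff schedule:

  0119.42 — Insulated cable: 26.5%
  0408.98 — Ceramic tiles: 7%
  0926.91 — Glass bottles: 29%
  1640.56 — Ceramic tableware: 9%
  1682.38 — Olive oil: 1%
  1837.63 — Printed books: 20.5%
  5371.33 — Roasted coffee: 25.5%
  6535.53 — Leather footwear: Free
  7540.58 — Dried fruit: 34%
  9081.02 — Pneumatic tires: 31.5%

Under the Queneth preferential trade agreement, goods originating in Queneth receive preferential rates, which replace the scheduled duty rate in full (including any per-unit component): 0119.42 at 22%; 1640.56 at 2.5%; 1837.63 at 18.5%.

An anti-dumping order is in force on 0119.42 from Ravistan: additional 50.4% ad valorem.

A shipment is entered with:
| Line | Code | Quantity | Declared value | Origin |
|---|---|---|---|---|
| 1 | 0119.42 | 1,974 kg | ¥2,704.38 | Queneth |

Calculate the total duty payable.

¥594.96

Line 1 (0119.42, Queneth, 1,974 kg, ¥2,704.38):
Base rate for 0119.42 is 26.5%.
Origin Queneth qualifies under the Merovia–Queneth agreement and 0119.42 is covered: preferential rate 22% applies instead.
The additional-duty order on 0119.42 targets Ravistan, not Queneth; it does not apply.
Duty = ¥2,704.38 × 22% = ¥594.96.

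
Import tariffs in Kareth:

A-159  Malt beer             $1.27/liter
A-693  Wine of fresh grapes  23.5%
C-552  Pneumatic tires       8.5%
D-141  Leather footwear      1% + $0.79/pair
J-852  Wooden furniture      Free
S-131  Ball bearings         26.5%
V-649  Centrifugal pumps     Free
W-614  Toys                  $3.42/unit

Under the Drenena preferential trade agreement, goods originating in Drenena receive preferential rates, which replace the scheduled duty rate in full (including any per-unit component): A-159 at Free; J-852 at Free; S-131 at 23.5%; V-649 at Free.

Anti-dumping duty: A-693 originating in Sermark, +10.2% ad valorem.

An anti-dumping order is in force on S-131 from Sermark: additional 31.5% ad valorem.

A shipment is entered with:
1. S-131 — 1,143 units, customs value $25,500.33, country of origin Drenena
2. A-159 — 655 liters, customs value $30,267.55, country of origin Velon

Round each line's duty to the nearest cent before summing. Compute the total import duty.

Line 1 (S-131, Drenena, 1,143 units, $25,500.33):
Base rate for S-131 is 26.5%.
Origin Drenena qualifies under the Kareth–Drenena agreement and S-131 is covered: preferential rate 23.5% applies instead.
The additional-duty order on S-131 targets Sermark, not Drenena; it does not apply.
Duty = $25,500.33 × 23.5% = $5,992.58.
Line 2 (A-159, Velon, 655 liters, $30,267.55):
Base rate for A-159 is $1.27/liter.
A-159 has an FTA preferential rate, but origin Velon is not Drenena; base rate stands.
Duty = 655 × $1.27 = $831.85.
Total = $5,992.58 + $831.85 = $6,824.43.

$6,824.43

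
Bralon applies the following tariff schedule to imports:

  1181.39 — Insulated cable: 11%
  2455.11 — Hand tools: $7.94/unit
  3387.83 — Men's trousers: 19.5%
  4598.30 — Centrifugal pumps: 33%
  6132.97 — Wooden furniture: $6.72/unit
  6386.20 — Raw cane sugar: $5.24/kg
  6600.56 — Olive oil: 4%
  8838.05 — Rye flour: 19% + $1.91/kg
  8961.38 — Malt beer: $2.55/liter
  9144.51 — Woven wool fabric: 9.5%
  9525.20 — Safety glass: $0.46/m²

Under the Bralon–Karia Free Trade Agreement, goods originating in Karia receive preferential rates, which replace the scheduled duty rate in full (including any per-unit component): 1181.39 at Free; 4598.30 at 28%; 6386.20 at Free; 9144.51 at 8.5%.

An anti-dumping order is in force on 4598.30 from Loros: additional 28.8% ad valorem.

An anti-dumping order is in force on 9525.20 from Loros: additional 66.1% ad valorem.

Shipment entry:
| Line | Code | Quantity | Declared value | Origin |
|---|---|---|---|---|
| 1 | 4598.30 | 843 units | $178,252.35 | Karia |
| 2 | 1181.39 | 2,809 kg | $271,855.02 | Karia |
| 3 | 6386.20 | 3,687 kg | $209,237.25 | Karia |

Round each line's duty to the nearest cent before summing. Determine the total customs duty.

Line 1 (4598.30, Karia, 843 units, $178,252.35):
Base rate for 4598.30 is 33%.
Origin Karia qualifies under the Bralon–Karia agreement and 4598.30 is covered: preferential rate 28% applies instead.
The additional-duty order on 4598.30 targets Loros, not Karia; it does not apply.
Duty = $178,252.35 × 28% = $49,910.66.
Line 2 (1181.39, Karia, 2,809 kg, $271,855.02):
Base rate for 1181.39 is 11%.
Origin Karia qualifies under the Bralon–Karia agreement and 1181.39 is covered: preferential rate Free applies instead.
Duty = $271,855.02 × 0% = $0.00.
Line 3 (6386.20, Karia, 3,687 kg, $209,237.25):
Base rate for 6386.20 is $5.24/kg.
Origin Karia qualifies under the Bralon–Karia agreement and 6386.20 is covered: preferential rate Free applies instead.
Duty = $209,237.25 × 0% = $0.00.
Total = $49,910.66 + $0.00 + $0.00 = $49,910.66.

$49,910.66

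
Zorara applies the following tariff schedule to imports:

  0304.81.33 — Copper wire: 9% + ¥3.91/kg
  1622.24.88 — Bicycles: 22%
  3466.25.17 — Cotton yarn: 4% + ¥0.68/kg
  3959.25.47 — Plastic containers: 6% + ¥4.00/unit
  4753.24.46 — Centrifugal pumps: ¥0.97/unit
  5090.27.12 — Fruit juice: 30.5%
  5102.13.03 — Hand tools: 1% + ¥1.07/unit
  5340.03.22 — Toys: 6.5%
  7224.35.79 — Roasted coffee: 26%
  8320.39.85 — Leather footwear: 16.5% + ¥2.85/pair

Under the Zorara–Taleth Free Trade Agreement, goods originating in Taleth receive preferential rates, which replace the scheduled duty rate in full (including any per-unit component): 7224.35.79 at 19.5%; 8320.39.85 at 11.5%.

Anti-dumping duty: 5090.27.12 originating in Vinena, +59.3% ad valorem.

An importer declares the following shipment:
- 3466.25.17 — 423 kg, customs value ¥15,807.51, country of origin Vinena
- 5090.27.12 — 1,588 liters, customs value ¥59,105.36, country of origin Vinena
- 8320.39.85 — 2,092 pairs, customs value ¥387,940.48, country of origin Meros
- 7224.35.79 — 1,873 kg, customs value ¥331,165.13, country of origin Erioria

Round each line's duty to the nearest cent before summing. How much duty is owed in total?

Line 1 (3466.25.17, Vinena, 423 kg, ¥15,807.51):
Base rate for 3466.25.17 is 4% + ¥0.68/kg.
Duty = ¥15,807.51 × 4% + 423 × ¥0.68 = ¥919.94.
Line 2 (5090.27.12, Vinena, 1,588 liters, ¥59,105.36):
Base rate for 5090.27.12 is 30.5%.
Additional duty on 5090.27.12 from Vinena: +59.3%. Applied ad valorem rate: 30.5% + 59.3% = 89.8%.
Duty = ¥59,105.36 × 89.8% = ¥53,076.61.
Line 3 (8320.39.85, Meros, 2,092 pairs, ¥387,940.48):
Base rate for 8320.39.85 is 16.5% + ¥2.85/pair.
8320.39.85 has an FTA preferential rate, but origin Meros is not Taleth; base rate stands.
Duty = ¥387,940.48 × 16.5% + 2,092 × ¥2.85 = ¥69,972.38.
Line 4 (7224.35.79, Erioria, 1,873 kg, ¥331,165.13):
Base rate for 7224.35.79 is 26%.
7224.35.79 has an FTA preferential rate, but origin Erioria is not Taleth; base rate stands.
Duty = ¥331,165.13 × 26% = ¥86,102.93.
Total = ¥919.94 + ¥53,076.61 + ¥69,972.38 + ¥86,102.93 = ¥210,071.86.

¥210,071.86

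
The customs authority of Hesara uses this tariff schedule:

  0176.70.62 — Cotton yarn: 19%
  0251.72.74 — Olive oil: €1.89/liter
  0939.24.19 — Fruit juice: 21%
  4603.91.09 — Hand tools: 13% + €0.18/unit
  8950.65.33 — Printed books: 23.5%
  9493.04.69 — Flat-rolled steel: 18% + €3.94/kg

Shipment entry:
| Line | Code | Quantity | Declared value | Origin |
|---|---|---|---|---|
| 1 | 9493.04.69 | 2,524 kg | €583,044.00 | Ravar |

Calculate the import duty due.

€114,892.48

Line 1 (9493.04.69, Ravar, 2,524 kg, €583,044.00):
Base rate for 9493.04.69 is 18% + €3.94/kg.
Duty = €583,044.00 × 18% + 2,524 × €3.94 = €114,892.48.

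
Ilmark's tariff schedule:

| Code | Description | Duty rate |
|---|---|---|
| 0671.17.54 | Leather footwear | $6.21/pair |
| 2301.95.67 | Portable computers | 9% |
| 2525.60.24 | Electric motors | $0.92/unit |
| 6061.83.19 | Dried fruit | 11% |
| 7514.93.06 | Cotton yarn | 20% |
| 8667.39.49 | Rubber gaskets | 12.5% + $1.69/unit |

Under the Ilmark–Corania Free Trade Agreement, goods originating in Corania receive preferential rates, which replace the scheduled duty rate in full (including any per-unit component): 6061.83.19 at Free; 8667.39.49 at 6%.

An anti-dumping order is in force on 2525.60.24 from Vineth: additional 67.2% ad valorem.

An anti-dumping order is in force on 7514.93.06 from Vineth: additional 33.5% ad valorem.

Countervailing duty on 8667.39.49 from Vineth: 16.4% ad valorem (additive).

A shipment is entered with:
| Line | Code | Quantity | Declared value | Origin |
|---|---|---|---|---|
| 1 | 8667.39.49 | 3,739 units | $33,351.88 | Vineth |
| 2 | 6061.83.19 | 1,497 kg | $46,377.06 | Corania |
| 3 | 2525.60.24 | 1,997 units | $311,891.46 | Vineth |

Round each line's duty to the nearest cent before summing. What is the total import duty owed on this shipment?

Line 1 (8667.39.49, Vineth, 3,739 units, $33,351.88):
Base rate for 8667.39.49 is 12.5% + $1.69/unit.
8667.39.49 has an FTA preferential rate, but origin Vineth is not Corania; base rate stands.
Additional duty on 8667.39.49 from Vineth: +16.4%. Applied ad valorem rate: 12.5% + 16.4% = 28.9%.
Duty = $33,351.88 × 28.9% + 3,739 × $1.69 = $15,957.60.
Line 2 (6061.83.19, Corania, 1,497 kg, $46,377.06):
Base rate for 6061.83.19 is 11%.
Origin Corania qualifies under the Ilmark–Corania agreement and 6061.83.19 is covered: preferential rate Free applies instead.
Duty = $46,377.06 × 0% = $0.00.
Line 3 (2525.60.24, Vineth, 1,997 units, $311,891.46):
Base rate for 2525.60.24 is $0.92/unit.
Additional duty on 2525.60.24 from Vineth: +67.2% ad valorem. Applied ad valorem rate = 67.2%.
Duty = $311,891.46 × 67.2% + 1,997 × $0.92 = $211,428.30.
Total = $15,957.60 + $0.00 + $211,428.30 = $227,385.90.

$227,385.90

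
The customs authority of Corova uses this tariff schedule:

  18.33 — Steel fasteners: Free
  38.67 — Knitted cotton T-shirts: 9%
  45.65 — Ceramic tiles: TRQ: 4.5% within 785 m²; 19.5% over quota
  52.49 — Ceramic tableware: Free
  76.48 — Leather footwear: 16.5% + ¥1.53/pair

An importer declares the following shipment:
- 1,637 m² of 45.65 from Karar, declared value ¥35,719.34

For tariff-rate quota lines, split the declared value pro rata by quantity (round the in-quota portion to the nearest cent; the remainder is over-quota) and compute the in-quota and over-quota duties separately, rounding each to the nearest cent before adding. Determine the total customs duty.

¥4,395.96

Line 1 (45.65, Karar, 1,637 m², ¥35,719.34):
Code 45.65 is under a tariff-rate quota (threshold 785 m²). In-quota: 785 m² at 4.5%; over-quota: 852 m² at 19.5%.
Pro-rata value split: in-quota = ¥35,719.34 × 785/1,637 = ¥17,128.70; over-quota = ¥35,719.34 − ¥17,128.70 = ¥18,590.64.
In-quota duty = ¥17,128.70 × 4.5% = ¥770.79. Over-quota duty = ¥18,590.64 × 19.5% = ¥3,625.17.
Line duty = ¥770.79 + ¥3,625.17 = ¥4,395.96.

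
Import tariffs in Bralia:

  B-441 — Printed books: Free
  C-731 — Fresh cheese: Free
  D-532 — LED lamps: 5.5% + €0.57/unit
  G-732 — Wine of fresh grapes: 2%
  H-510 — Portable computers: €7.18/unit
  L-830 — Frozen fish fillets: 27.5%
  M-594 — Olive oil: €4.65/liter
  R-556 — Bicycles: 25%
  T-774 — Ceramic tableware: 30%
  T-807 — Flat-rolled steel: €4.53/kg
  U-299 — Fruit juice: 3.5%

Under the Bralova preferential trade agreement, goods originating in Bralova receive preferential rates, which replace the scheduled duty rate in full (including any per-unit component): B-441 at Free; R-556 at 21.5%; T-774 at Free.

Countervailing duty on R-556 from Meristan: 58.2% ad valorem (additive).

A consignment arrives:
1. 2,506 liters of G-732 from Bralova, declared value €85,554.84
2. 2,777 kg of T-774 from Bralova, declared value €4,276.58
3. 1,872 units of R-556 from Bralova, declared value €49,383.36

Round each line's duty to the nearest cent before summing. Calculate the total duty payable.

Line 1 (G-732, Bralova, 2,506 liters, €85,554.84):
Base rate for G-732 is 2%.
Origin Bralova is the FTA partner but G-732 is not on the preference list; base rate stands.
Duty = €85,554.84 × 2% = €1,711.10.
Line 2 (T-774, Bralova, 2,777 kg, €4,276.58):
Base rate for T-774 is 30%.
Origin Bralova qualifies under the Bralia–Bralova agreement and T-774 is covered: preferential rate Free applies instead.
Duty = €4,276.58 × 0% = €0.00.
Line 3 (R-556, Bralova, 1,872 units, €49,383.36):
Base rate for R-556 is 25%.
Origin Bralova qualifies under the Bralia–Bralova agreement and R-556 is covered: preferential rate 21.5% applies instead.
The additional-duty order on R-556 targets Meristan, not Bralova; it does not apply.
Duty = €49,383.36 × 21.5% = €10,617.42.
Total = €1,711.10 + €0.00 + €10,617.42 = €12,328.52.

€12,328.52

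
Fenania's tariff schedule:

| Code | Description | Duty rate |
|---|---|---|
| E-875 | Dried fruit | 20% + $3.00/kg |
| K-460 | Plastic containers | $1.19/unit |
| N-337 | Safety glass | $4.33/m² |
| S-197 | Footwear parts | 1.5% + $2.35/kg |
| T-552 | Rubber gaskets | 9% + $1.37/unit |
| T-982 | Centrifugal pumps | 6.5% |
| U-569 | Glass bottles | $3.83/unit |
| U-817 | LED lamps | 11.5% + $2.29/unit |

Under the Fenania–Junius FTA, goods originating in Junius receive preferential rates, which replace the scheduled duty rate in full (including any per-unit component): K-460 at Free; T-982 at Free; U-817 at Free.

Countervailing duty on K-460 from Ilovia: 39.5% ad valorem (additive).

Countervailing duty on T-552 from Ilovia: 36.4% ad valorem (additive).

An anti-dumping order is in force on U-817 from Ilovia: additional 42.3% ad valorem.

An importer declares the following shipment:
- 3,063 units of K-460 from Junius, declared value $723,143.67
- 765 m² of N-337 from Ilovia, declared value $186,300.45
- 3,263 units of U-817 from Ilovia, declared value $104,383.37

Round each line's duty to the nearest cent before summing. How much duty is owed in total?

$66,942.97

Line 1 (K-460, Junius, 3,063 units, $723,143.67):
Base rate for K-460 is $1.19/unit.
Origin Junius qualifies under the Fenania–Junius agreement and K-460 is covered: preferential rate Free applies instead.
The additional-duty order on K-460 targets Ilovia, not Junius; it does not apply.
Duty = $723,143.67 × 0% = $0.00.
Line 2 (N-337, Ilovia, 765 m², $186,300.45):
Base rate for N-337 is $4.33/m².
Duty = 765 × $4.33 = $3,312.45.
Line 3 (U-817, Ilovia, 3,263 units, $104,383.37):
Base rate for U-817 is 11.5% + $2.29/unit.
U-817 has an FTA preferential rate, but origin Ilovia is not Junius; base rate stands.
Additional duty on U-817 from Ilovia: +42.3%. Applied ad valorem rate: 11.5% + 42.3% = 53.8%.
Duty = $104,383.37 × 53.8% + 3,263 × $2.29 = $63,630.52.
Total = $0.00 + $3,312.45 + $63,630.52 = $66,942.97.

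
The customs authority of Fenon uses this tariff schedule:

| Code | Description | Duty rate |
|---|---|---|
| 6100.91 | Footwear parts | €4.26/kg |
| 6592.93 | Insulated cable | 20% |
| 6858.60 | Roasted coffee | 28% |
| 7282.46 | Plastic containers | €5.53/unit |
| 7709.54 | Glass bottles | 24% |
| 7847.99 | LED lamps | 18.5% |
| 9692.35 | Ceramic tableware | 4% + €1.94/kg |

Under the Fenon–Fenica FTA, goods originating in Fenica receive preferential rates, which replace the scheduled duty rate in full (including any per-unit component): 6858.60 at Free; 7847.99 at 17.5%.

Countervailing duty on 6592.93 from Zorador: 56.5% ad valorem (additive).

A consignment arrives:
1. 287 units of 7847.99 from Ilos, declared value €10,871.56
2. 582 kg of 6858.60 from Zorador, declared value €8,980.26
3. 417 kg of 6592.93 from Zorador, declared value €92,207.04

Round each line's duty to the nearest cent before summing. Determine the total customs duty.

Line 1 (7847.99, Ilos, 287 units, €10,871.56):
Base rate for 7847.99 is 18.5%.
7847.99 has an FTA preferential rate, but origin Ilos is not Fenica; base rate stands.
Duty = €10,871.56 × 18.5% = €2,011.24.
Line 2 (6858.60, Zorador, 582 kg, €8,980.26):
Base rate for 6858.60 is 28%.
6858.60 has an FTA preferential rate, but origin Zorador is not Fenica; base rate stands.
Duty = €8,980.26 × 28% = €2,514.47.
Line 3 (6592.93, Zorador, 417 kg, €92,207.04):
Base rate for 6592.93 is 20%.
Additional duty on 6592.93 from Zorador: +56.5%. Applied ad valorem rate: 20% + 56.5% = 76.5%.
Duty = €92,207.04 × 76.5% = €70,538.39.
Total = €2,011.24 + €2,514.47 + €70,538.39 = €75,064.10.

€75,064.10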